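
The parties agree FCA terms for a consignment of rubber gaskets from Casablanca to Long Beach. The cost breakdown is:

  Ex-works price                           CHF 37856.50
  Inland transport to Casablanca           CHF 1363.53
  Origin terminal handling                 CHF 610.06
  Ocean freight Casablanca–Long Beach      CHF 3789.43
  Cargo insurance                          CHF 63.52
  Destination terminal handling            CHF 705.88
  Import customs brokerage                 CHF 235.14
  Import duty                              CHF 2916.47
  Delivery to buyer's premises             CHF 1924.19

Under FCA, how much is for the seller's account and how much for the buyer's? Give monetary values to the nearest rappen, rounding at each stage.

FCA: the seller delivers export-cleared goods to the carrier; the buyer bears costs from that point.
Seller's account: goods 37856.50 + inland to port 1363.53 = 39220.03
Buyer's account: origin terminal 610.06 + freight 3789.43 + insurance 63.52 + destination terminal 705.88 + brokerage 235.14 + duty 2916.47 + delivery 1924.19 = 10244.69

Seller: CHF 39220.03; buyer: CHF 10244.69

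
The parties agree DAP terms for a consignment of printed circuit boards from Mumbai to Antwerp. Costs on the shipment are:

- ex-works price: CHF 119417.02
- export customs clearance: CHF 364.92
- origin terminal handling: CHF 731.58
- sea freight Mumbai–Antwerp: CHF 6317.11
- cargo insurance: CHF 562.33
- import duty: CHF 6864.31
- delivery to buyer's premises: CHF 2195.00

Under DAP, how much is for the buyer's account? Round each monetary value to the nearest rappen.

DAP: the seller bears all costs to the named destination except import duty and clearance.
Seller's account: goods 119417.02 + export clearance 364.92 + origin terminal 731.58 + freight 6317.11 + insurance 562.33 + delivery 2195.00 = 129587.96
Buyer's account: duty 6864.31 = 6864.31

Buyer's account: CHF 6864.31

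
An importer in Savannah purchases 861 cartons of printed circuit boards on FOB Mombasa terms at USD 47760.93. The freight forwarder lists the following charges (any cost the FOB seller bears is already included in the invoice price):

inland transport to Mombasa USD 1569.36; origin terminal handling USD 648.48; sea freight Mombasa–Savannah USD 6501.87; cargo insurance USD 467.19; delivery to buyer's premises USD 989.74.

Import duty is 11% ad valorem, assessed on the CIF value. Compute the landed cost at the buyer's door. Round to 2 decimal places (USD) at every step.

Total landed cost: USD 61740.03

FOB: the seller bears costs until goods are on board at the origin port; the buyer bears freight, insurance and all costs thereafter.
Already in the invoice (seller's account under FOB): inland to port, origin terminal — exclude.
CIF value = FOB price + freight + insurance = 47760.93 + 6501.87 + 467.19 = 54729.99
Import duty = 54729.99 × 11% = 6020.30
Buyer bears: freight 6501.87 + insurance 467.19 + delivery 989.74 + duty 6020.30 = 13979.10
Landed cost = invoice 47760.93 + 13979.10 = 61740.03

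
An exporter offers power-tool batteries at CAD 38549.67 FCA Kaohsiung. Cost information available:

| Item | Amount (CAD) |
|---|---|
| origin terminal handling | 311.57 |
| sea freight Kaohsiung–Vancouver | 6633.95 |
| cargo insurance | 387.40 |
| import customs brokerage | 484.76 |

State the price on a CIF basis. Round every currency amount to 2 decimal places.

CIF price: CAD 45882.59

Not relevant to the conversion: brokerage — on the buyer under both terms; not part of either seller's price.
From FCA to CIF, the seller additionally bears: origin terminal, freight, insurance.
CIF price = 38549.67 + 311.57 + 6633.95 + 387.40 = 45882.59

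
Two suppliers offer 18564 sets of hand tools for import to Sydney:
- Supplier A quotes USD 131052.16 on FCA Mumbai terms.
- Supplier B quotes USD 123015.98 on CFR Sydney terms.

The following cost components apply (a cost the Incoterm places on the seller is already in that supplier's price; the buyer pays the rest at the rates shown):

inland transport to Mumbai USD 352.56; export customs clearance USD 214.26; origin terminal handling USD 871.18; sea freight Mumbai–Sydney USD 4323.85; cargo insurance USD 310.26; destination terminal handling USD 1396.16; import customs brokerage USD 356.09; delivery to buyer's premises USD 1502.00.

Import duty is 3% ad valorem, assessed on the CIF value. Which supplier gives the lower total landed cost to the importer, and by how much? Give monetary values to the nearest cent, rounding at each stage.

Supplier B is cheaper by USD 13628.14

Supplier A (FCA):
CIF value = FCA price + origin terminal + freight + insurance = 131052.16 + 871.18 + 4323.85 + 310.26 = 136557.45
Import duty = 136557.45 × 3% = 4096.72
Buyer bears (A): 871.18 + 4323.85 + 310.26 + 1396.16 + 356.09 + 1502.00 = 8759.54
Landed cost (A) = invoice 131052.16 + 8759.54 + duty 4096.72 = 143908.42
Supplier B (CFR):
CIF value = CFR price + insurance = 123015.98 + 310.26 = 123326.24
Import duty = 123326.24 × 3% = 3699.79
Buyer bears (B): 310.26 + 1396.16 + 356.09 + 1502.00 = 3564.51
Landed cost (B) = invoice 123015.98 + 3564.51 + duty 3699.79 = 130280.28
Difference = |143908.42 − 130280.28| = 13628.14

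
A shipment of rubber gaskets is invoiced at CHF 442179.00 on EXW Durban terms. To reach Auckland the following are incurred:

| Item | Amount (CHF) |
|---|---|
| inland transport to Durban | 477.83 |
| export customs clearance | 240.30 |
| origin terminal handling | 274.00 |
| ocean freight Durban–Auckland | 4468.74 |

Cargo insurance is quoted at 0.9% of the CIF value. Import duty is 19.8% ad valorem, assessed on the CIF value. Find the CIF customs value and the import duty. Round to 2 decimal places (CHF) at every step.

Let C be the CIF value. C = EXW price + pre-shipment costs + freight + 0.9% × C
C − 0.9% × C = 442179.00 + 477.83 + 240.30 + 274.00 + 4468.74
0.991 × C = 447639.87
C = 447639.87 / 0.991 = 451705.22
Insurance premium = 0.9% × 451705.22 = 4065.35
Import duty = 451705.22 × 19.8% = 89437.63

CIF value: CHF 451705.22; import duty: CHF 89437.63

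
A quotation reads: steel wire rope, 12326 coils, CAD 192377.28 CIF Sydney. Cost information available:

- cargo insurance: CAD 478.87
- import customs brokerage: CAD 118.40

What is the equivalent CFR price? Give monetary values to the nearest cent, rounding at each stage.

Not relevant to the conversion: brokerage — on the buyer under both terms; not part of either seller's price.
From CIF to CFR, the seller no longer bears: insurance.
CFR price = 192377.28 − 478.87 = 191898.41

CFR price: CAD 191898.41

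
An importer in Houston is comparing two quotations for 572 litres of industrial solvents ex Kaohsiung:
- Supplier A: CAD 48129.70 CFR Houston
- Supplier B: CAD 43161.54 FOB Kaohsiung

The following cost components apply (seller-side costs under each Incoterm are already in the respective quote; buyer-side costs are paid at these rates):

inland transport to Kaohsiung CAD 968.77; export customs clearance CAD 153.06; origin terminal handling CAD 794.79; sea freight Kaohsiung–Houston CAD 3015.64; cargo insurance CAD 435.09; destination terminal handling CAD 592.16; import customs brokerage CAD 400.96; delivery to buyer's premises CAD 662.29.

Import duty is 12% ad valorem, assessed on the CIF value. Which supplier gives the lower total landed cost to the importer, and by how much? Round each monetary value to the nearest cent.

Supplier A (CFR):
CIF value = CFR price + insurance = 48129.70 + 435.09 = 48564.79
Import duty = 48564.79 × 12% = 5827.77
Buyer bears (A): 435.09 + 592.16 + 400.96 + 662.29 = 2090.50
Landed cost (A) = invoice 48129.70 + 2090.50 + duty 5827.77 = 56047.97
Supplier B (FOB):
CIF value = FOB price + freight + insurance = 43161.54 + 3015.64 + 435.09 = 46612.27
Import duty = 46612.27 × 12% = 5593.47
Buyer bears (B): 3015.64 + 435.09 + 592.16 + 400.96 + 662.29 = 5106.14
Landed cost (B) = invoice 43161.54 + 5106.14 + duty 5593.47 = 53861.15
Difference = |56047.97 − 53861.15| = 2186.82

Supplier B is cheaper by CAD 2186.82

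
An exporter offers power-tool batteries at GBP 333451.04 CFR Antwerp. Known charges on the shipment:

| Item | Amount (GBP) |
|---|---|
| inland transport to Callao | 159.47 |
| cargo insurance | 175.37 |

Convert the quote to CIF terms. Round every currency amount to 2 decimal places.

CIF price: GBP 333626.41

Not relevant to the conversion: inland to port — on the seller under both CFR and CIF; already in the CFR price and stays in the CIF price.
From CFR to CIF, the seller additionally bears: insurance.
CIF price = 333451.04 + 175.37 = 333626.41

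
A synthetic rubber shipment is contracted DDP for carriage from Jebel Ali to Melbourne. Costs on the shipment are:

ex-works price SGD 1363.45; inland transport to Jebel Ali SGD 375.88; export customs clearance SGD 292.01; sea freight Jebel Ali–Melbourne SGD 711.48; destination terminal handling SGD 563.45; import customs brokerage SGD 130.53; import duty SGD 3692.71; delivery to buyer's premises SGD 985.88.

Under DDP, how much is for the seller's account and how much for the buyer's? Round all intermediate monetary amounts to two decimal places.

DDP: the seller bears all costs including import duty.
Seller's account: goods 1363.45 + inland to port 375.88 + export clearance 292.01 + freight 711.48 + destination terminal 563.45 + brokerage 130.53 + duty 3692.71 + delivery 985.88 = 8115.39
Buyer's account: 0.00

Seller: SGD 8115.39; buyer: SGD 0.00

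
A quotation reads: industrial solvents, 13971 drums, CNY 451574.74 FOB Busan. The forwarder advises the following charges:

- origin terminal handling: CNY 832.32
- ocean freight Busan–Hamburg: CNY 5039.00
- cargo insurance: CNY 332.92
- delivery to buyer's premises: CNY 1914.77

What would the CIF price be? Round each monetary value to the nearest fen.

Not relevant to the conversion: origin terminal — on the seller under both FOB and CIF; already in the FOB price and stays in the CIF price. delivery — on the buyer under both terms; not part of either seller's price.
From FOB to CIF, the seller additionally bears: freight, insurance.
CIF price = 451574.74 + 5039.00 + 332.92 = 456946.66

CIF price: CNY 456946.66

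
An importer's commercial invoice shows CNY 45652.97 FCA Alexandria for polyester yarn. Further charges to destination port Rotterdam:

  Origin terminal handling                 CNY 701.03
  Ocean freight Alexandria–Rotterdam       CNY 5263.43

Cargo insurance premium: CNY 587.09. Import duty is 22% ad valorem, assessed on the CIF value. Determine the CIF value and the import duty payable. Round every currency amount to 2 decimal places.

CIF = FCA price + pre-shipment costs + freight + insurance
CIF = 45652.97 + 701.03 + 5263.43 + 587.09 = 52204.52
Import duty = 52204.52 × 22% = 11484.99

CIF value: CNY 52204.52; import duty: CNY 11484.99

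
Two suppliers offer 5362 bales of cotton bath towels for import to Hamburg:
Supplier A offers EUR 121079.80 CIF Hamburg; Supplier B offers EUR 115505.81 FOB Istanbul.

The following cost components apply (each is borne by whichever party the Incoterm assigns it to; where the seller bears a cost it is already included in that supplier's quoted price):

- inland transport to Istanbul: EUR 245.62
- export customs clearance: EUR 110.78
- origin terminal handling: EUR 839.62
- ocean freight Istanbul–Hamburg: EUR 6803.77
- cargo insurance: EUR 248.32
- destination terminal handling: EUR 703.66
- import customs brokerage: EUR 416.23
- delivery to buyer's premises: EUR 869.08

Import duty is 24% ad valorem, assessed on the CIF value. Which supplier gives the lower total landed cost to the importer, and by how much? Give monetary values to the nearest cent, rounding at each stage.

Supplier A is cheaper by EUR 1832.85

Supplier A (CIF):
The CIF price already equals the CIF value: 121079.80
Import duty = 121079.80 × 24% = 29059.15
Buyer bears (A): 703.66 + 416.23 + 869.08 = 1988.97
Landed cost (A) = invoice 121079.80 + 1988.97 + duty 29059.15 = 152127.92
Supplier B (FOB):
CIF value = FOB price + freight + insurance = 115505.81 + 6803.77 + 248.32 = 122557.90
Import duty = 122557.90 × 24% = 29413.90
Buyer bears (B): 6803.77 + 248.32 + 703.66 + 416.23 + 869.08 = 9041.06
Landed cost (B) = invoice 115505.81 + 9041.06 + duty 29413.90 = 153960.77
Difference = |152127.92 − 153960.77| = 1832.85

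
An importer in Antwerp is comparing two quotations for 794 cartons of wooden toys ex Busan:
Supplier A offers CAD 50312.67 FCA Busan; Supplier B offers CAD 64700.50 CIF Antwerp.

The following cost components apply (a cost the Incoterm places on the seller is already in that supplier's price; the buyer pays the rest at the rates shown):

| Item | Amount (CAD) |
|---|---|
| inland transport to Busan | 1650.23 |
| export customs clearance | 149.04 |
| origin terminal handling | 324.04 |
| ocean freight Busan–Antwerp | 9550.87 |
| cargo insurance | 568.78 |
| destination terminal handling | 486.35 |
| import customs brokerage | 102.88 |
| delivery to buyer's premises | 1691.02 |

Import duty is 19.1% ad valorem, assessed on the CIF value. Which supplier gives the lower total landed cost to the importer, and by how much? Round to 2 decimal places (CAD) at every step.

Supplier A (FCA):
CIF value = FCA price + origin terminal + freight + insurance = 50312.67 + 324.04 + 9550.87 + 568.78 = 60756.36
Import duty = 60756.36 × 19.1% = 11604.46
Buyer bears (A): 324.04 + 9550.87 + 568.78 + 486.35 + 102.88 + 1691.02 = 12723.94
Landed cost (A) = invoice 50312.67 + 12723.94 + duty 11604.46 = 74641.07
Supplier B (CIF):
The CIF price already equals the CIF value: 64700.50
Import duty = 64700.50 × 19.1% = 12357.80
Buyer bears (B): 486.35 + 102.88 + 1691.02 = 2280.25
Landed cost (B) = invoice 64700.50 + 2280.25 + duty 12357.80 = 79338.55
Difference = |74641.07 − 79338.55| = 4697.48

Supplier A is cheaper by CAD 4697.48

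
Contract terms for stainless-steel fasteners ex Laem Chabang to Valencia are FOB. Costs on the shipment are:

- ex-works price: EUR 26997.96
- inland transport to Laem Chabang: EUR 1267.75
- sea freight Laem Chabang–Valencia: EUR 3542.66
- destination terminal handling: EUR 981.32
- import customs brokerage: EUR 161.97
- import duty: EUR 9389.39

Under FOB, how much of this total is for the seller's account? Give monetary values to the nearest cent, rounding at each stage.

Seller's account: EUR 28265.71

FOB: the seller bears costs until goods are on board at the origin port; the buyer bears freight, insurance and all costs thereafter.
Seller's account: goods 26997.96 + inland to port 1267.75 = 28265.71
Buyer's account: freight 3542.66 + destination terminal 981.32 + brokerage 161.97 + duty 9389.39 = 14075.34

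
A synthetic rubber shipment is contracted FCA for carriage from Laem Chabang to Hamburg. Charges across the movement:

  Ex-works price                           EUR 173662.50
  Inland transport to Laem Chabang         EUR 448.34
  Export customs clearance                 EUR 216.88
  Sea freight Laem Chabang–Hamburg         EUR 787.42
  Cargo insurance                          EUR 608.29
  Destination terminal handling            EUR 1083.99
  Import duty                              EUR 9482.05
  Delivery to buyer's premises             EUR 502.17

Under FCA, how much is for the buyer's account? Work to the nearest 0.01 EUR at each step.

FCA: the seller delivers export-cleared goods to the carrier; the buyer bears costs from that point.
Seller's account: goods 173662.50 + inland to port 448.34 + export clearance 216.88 = 174327.72
Buyer's account: freight 787.42 + insurance 608.29 + destination terminal 1083.99 + duty 9482.05 + delivery 502.17 = 12463.92

Buyer's account: EUR 12463.92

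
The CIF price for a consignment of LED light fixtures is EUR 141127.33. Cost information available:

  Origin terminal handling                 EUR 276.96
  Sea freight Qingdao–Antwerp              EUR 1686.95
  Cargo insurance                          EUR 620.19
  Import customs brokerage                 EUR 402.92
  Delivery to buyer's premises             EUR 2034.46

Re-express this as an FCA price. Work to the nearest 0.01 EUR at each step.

FCA price: EUR 138543.23

Not relevant to the conversion: delivery, brokerage — on the buyer under both terms; not part of either seller's price.
From CIF to FCA, the seller no longer bears: origin terminal, freight, insurance.
FCA price = 141127.33 − 276.96 − 1686.95 − 620.19 = 138543.23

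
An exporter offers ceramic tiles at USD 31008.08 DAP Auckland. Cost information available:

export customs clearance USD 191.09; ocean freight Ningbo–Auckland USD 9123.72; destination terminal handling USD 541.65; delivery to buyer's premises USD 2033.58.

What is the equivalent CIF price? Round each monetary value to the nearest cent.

Not relevant to the conversion: freight, export clearance — on the seller under both DAP and CIF; already in the DAP price and stays in the CIF price.
From DAP to CIF, the seller no longer bears: destination terminal, delivery.
CIF price = 31008.08 − 541.65 − 2033.58 = 28432.85

CIF price: USD 28432.85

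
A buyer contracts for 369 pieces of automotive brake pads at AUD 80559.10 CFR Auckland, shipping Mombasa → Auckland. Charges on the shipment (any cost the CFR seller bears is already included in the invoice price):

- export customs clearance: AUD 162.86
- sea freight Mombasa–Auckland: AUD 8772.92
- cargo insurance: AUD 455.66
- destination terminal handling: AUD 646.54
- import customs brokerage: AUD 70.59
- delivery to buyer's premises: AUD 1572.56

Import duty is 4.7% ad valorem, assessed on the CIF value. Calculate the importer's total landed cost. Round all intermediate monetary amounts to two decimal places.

CFR: the seller pays costs through ocean freight to the destination port, but not insurance.
Already in the invoice (seller's account under CFR): export clearance, freight — exclude.
CIF value = CFR price + insurance = 80559.10 + 455.66 = 81014.76
Import duty = 81014.76 × 4.7% = 3807.69
Buyer bears: insurance 455.66 + destination terminal 646.54 + brokerage 70.59 + delivery 1572.56 + duty 3807.69 = 6553.04
Landed cost = invoice 80559.10 + 6553.04 = 87112.14

Total landed cost: AUD 87112.14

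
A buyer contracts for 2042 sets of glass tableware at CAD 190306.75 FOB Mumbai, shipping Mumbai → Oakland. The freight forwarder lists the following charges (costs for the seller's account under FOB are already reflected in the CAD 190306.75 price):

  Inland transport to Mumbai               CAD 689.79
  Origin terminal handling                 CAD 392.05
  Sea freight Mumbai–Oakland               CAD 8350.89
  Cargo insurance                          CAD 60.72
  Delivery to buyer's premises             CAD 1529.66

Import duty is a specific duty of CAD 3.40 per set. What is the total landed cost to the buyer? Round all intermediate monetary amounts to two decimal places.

Total landed cost: CAD 207190.82

FOB: the seller bears costs until goods are on board at the origin port; the buyer bears freight, insurance and all costs thereafter.
Already in the invoice (seller's account under FOB): inland to port, origin terminal — exclude.
CIF value = FOB price + freight + insurance = 190306.75 + 8350.89 + 60.72 = 198718.36
Import duty = 2042 × 3.40 = 6942.80
Buyer bears: freight 8350.89 + insurance 60.72 + delivery 1529.66 + duty 6942.80 = 16884.07
Landed cost = invoice 190306.75 + 16884.07 = 207190.82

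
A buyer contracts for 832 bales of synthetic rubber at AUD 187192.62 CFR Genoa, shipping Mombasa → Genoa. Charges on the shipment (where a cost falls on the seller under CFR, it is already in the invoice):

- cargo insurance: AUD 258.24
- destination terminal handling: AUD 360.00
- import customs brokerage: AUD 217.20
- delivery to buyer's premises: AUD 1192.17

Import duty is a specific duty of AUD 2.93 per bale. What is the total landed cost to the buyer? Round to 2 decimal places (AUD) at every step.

CFR: the seller pays costs through ocean freight to the destination port, but not insurance.
CIF value = CFR price + insurance = 187192.62 + 258.24 = 187450.86
Import duty = 832 × 2.93 = 2437.76
Buyer bears: insurance 258.24 + destination terminal 360.00 + brokerage 217.20 + delivery 1192.17 + duty 2437.76 = 4465.37
Landed cost = invoice 187192.62 + 4465.37 = 191657.99

Total landed cost: AUD 191657.99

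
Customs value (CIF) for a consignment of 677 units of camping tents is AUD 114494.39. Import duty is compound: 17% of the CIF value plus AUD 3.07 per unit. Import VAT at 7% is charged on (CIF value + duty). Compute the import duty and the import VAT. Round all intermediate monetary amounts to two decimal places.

Import duty: AUD 21542.44; import VAT: AUD 9522.58

Ad valorem component: 114494.39 × 17% = 19464.05
Specific component: 677 × 3.07 = 2078.39
Import duty = 19464.05 + 2078.39 = 21542.44
VAT base = CIF + duty = 114494.39 + 21542.44 = 136036.83
Import VAT = 136036.83 × 7% = 9522.58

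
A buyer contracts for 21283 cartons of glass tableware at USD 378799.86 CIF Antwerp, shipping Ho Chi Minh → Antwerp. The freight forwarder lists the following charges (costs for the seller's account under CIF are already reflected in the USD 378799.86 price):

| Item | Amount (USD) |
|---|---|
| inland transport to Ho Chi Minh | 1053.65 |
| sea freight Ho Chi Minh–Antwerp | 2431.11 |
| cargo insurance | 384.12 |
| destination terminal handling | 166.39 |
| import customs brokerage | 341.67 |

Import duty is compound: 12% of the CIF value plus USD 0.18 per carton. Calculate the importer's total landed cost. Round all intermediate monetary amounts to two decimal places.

Total landed cost: USD 428594.84

CIF: the seller pays costs through ocean freight and marine insurance to the destination port.
Already in the invoice (seller's account under CIF): inland to port, freight, insurance — exclude.
The CIF price already equals the CIF value: 378799.86
Ad valorem component: 378799.86 × 12% = 45455.98
Specific component: 21283 × 0.18 = 3830.94
Import duty = 45455.98 + 3830.94 = 49286.92
Buyer bears: destination terminal 166.39 + brokerage 341.67 + duty 49286.92 = 49794.98
Landed cost = invoice 378799.86 + 49794.98 = 428594.84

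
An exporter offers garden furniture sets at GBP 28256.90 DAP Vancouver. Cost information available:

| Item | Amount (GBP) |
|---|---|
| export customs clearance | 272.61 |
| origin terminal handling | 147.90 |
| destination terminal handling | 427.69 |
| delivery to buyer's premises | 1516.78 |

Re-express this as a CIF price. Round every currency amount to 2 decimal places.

CIF price: GBP 26312.43

Not relevant to the conversion: origin terminal, export clearance — on the seller under both DAP and CIF; already in the DAP price and stays in the CIF price.
From DAP to CIF, the seller no longer bears: destination terminal, delivery.
CIF price = 28256.90 − 427.69 − 1516.78 = 26312.43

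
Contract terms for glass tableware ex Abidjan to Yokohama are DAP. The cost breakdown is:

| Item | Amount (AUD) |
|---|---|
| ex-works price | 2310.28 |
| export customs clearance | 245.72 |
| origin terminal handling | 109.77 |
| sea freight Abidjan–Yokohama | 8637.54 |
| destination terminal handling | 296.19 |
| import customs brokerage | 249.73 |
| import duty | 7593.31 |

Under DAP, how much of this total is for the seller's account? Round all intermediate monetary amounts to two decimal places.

Seller's account: AUD 11599.50

DAP: the seller bears all costs to the named destination except import duty and clearance.
Seller's account: goods 2310.28 + export clearance 245.72 + origin terminal 109.77 + freight 8637.54 + destination terminal 296.19 = 11599.50
Buyer's account: brokerage 249.73 + duty 7593.31 = 7843.04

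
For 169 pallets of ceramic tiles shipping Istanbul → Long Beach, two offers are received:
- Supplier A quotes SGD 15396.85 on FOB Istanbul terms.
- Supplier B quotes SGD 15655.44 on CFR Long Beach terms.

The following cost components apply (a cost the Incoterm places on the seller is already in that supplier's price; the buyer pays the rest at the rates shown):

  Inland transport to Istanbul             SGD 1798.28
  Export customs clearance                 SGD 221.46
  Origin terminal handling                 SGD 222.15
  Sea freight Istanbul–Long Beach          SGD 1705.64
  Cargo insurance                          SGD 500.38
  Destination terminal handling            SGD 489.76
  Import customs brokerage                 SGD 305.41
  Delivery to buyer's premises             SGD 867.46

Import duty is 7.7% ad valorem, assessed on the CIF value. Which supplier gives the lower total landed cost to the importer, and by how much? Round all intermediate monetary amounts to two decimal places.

Supplier A (FOB):
CIF value = FOB price + freight + insurance = 15396.85 + 1705.64 + 500.38 = 17602.87
Import duty = 17602.87 × 7.7% = 1355.42
Buyer bears (A): 1705.64 + 500.38 + 489.76 + 305.41 + 867.46 = 3868.65
Landed cost (A) = invoice 15396.85 + 3868.65 + duty 1355.42 = 20620.92
Supplier B (CFR):
CIF value = CFR price + insurance = 15655.44 + 500.38 = 16155.82
Import duty = 16155.82 × 7.7% = 1244.00
Buyer bears (B): 500.38 + 489.76 + 305.41 + 867.46 = 2163.01
Landed cost (B) = invoice 15655.44 + 2163.01 + duty 1244.00 = 19062.45
Difference = |20620.92 − 19062.45| = 1558.47

Supplier B is cheaper by SGD 1558.47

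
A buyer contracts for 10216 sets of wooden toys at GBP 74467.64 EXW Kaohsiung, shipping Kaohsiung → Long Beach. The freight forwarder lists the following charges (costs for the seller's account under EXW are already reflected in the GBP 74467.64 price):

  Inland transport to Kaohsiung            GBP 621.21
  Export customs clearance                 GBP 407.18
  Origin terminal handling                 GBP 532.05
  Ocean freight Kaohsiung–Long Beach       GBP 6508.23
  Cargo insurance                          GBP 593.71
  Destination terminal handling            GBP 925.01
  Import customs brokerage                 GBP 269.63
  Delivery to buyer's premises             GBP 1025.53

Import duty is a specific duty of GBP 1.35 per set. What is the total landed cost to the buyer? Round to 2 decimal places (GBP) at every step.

Total landed cost: GBP 99141.79

EXW: the seller makes goods available at their premises; the buyer bears all onward costs.
CIF value = EXW price + inland to port + export clearance + origin terminal + freight + insurance = 74467.64 + 621.21 + 407.18 + 532.05 + 6508.23 + 593.71 = 83130.02
Import duty = 10216 × 1.35 = 13791.60
Buyer bears: inland to port 621.21 + export clearance 407.18 + origin terminal 532.05 + freight 6508.23 + insurance 593.71 + destination terminal 925.01 + brokerage 269.63 + delivery 1025.53 + duty 13791.60 = 24674.15
Landed cost = invoice 74467.64 + 24674.15 = 99141.79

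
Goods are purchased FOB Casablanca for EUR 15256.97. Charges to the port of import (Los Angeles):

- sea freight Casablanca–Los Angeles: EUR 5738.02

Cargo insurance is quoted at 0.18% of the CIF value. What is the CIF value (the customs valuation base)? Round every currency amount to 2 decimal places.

Let C be the CIF value. C = FOB price + freight + 0.18% × C
C − 0.18% × C = 15256.97 + 5738.02
0.9982 × C = 20994.99
C = 20994.99 / 0.9982 = 21032.85
Insurance premium = 0.18% × 21032.85 = 37.86

CIF value: EUR 21032.85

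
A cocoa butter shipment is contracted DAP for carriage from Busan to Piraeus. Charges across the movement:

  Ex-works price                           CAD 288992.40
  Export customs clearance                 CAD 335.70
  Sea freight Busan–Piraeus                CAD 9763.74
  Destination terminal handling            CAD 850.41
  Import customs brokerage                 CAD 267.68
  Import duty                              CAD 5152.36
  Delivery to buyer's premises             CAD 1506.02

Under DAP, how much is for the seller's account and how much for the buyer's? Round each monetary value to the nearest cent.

Seller: CAD 301448.27; buyer: CAD 5420.04

DAP: the seller bears all costs to the named destination except import duty and clearance.
Seller's account: goods 288992.40 + export clearance 335.70 + freight 9763.74 + destination terminal 850.41 + delivery 1506.02 = 301448.27
Buyer's account: brokerage 267.68 + duty 5152.36 = 5420.04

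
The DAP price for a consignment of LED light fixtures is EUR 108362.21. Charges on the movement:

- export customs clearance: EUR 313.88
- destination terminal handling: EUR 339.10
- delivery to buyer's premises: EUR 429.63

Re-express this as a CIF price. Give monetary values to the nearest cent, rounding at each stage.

CIF price: EUR 107593.48

Not relevant to the conversion: export clearance — on the seller under both DAP and CIF; already in the DAP price and stays in the CIF price.
From DAP to CIF, the seller no longer bears: destination terminal, delivery.
CIF price = 108362.21 − 339.10 − 429.63 = 107593.48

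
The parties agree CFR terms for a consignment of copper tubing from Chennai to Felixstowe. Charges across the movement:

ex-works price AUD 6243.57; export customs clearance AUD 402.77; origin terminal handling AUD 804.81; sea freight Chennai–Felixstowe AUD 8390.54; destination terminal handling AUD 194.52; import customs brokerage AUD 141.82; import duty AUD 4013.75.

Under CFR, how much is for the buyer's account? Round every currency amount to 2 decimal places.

CFR: the seller pays costs through ocean freight to the destination port, but not insurance.
Seller's account: goods 6243.57 + export clearance 402.77 + origin terminal 804.81 + freight 8390.54 = 15841.69
Buyer's account: destination terminal 194.52 + brokerage 141.82 + duty 4013.75 = 4350.09

Buyer's account: AUD 4350.09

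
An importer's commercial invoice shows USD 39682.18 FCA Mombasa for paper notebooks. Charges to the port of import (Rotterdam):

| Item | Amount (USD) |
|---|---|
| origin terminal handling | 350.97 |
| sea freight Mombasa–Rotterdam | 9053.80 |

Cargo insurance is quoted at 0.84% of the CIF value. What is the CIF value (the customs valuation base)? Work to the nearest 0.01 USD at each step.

Let C be the CIF value. C = FCA price + pre-shipment costs + freight + 0.84% × C
C − 0.84% × C = 39682.18 + 350.97 + 9053.80
0.9916 × C = 49086.95
C = 49086.95 / 0.9916 = 49502.77
Insurance premium = 0.84% × 49502.77 = 415.82

CIF value: USD 49502.77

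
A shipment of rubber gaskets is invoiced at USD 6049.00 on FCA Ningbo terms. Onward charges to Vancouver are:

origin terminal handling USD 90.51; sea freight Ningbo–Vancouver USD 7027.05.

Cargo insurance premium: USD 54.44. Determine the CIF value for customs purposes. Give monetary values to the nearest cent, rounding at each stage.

CIF value: USD 13221.00

CIF = FCA price + pre-shipment costs + freight + insurance
CIF = 6049.00 + 90.51 + 7027.05 + 54.44 = 13221.00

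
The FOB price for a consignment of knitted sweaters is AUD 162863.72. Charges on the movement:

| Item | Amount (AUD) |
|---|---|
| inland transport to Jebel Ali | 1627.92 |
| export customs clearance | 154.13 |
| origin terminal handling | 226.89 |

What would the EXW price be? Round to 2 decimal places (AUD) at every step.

From FOB to EXW, the seller no longer bears: inland to port, export clearance, origin terminal.
EXW price = 162863.72 − 1627.92 − 154.13 − 226.89 = 160854.78

EXW price: AUD 160854.78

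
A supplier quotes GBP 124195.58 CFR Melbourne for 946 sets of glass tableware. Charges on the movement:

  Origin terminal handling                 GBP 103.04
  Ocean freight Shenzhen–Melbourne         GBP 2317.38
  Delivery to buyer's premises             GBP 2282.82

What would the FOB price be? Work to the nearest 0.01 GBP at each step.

Not relevant to the conversion: origin terminal — on the seller under both CFR and FOB; already in the CFR price and stays in the FOB price. delivery — on the buyer under both terms; not part of either seller's price.
From CFR to FOB, the seller no longer bears: freight.
FOB price = 124195.58 − 2317.38 = 121878.20

FOB price: GBP 121878.20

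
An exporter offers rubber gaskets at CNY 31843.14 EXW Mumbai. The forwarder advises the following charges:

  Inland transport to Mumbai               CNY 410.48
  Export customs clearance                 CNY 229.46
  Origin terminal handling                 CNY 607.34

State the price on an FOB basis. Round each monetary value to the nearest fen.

FOB price: CNY 33090.42

From EXW to FOB, the seller additionally bears: inland to port, export clearance, origin terminal.
FOB price = 31843.14 + 410.48 + 229.46 + 607.34 = 33090.42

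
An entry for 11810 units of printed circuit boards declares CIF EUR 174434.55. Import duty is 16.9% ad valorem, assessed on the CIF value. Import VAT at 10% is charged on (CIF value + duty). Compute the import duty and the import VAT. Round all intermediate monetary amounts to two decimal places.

Import duty = 174434.55 × 16.9% = 29479.44
VAT base = CIF + duty = 174434.55 + 29479.44 = 203913.99
Import VAT = 203913.99 × 10% = 20391.40

Import duty: EUR 29479.44; import VAT: EUR 20391.40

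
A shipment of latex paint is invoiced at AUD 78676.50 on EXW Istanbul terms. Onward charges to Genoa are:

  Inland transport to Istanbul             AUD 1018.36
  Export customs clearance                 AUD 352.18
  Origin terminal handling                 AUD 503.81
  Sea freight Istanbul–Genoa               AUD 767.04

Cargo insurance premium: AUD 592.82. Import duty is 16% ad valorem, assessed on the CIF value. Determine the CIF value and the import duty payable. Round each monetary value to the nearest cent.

CIF = EXW price + pre-shipment costs + freight + insurance
CIF = 78676.50 + 1018.36 + 352.18 + 503.81 + 767.04 + 592.82 = 81910.71
Import duty = 81910.71 × 16% = 13105.71

CIF value: AUD 81910.71; import duty: AUD 13105.71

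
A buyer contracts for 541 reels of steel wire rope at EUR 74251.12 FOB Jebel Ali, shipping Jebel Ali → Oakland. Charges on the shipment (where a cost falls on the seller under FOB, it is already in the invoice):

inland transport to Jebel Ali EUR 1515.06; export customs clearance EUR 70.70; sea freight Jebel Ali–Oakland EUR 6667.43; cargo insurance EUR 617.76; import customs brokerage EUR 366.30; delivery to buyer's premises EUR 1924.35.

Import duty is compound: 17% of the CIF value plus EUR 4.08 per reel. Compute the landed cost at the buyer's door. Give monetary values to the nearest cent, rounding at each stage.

Total landed cost: EUR 99895.41

FOB: the seller bears costs until goods are on board at the origin port; the buyer bears freight, insurance and all costs thereafter.
Already in the invoice (seller's account under FOB): inland to port, export clearance — exclude.
CIF value = FOB price + freight + insurance = 74251.12 + 6667.43 + 617.76 = 81536.31
Ad valorem component: 81536.31 × 17% = 13861.17
Specific component: 541 × 4.08 = 2207.28
Import duty = 13861.17 + 2207.28 = 16068.45
Buyer bears: freight 6667.43 + insurance 617.76 + brokerage 366.30 + delivery 1924.35 + duty 16068.45 = 25644.29
Landed cost = invoice 74251.12 + 25644.29 = 99895.41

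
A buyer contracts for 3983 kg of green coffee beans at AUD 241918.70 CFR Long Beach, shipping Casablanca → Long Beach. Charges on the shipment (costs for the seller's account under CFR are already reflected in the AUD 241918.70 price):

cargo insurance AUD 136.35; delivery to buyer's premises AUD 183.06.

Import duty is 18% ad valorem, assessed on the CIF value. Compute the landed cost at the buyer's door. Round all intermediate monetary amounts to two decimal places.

CFR: the seller pays costs through ocean freight to the destination port, but not insurance.
CIF value = CFR price + insurance = 241918.70 + 136.35 = 242055.05
Import duty = 242055.05 × 18% = 43569.91
Buyer bears: insurance 136.35 + delivery 183.06 + duty 43569.91 = 43889.32
Landed cost = invoice 241918.70 + 43889.32 = 285808.02

Total landed cost: AUD 285808.02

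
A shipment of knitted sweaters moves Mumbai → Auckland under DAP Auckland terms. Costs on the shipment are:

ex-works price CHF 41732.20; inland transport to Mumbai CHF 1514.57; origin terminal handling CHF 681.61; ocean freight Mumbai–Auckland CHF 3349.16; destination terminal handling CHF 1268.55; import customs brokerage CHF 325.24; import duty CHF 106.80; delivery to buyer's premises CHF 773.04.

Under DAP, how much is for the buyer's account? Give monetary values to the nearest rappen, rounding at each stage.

DAP: the seller bears all costs to the named destination except import duty and clearance.
Seller's account: goods 41732.20 + inland to port 1514.57 + origin terminal 681.61 + freight 3349.16 + destination terminal 1268.55 + delivery 773.04 = 49319.13
Buyer's account: brokerage 325.24 + duty 106.80 = 432.04

Buyer's account: CHF 432.04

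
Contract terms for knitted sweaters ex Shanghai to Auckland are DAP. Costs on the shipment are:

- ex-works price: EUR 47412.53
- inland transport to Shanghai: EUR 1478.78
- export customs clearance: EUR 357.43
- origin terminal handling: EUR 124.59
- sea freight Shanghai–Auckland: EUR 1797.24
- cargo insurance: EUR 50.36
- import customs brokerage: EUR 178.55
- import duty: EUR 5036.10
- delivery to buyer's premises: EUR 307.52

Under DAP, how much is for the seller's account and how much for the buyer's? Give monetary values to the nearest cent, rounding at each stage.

Seller: EUR 51528.45; buyer: EUR 5214.65

DAP: the seller bears all costs to the named destination except import duty and clearance.
Seller's account: goods 47412.53 + inland to port 1478.78 + export clearance 357.43 + origin terminal 124.59 + freight 1797.24 + insurance 50.36 + delivery 307.52 = 51528.45
Buyer's account: brokerage 178.55 + duty 5036.10 = 5214.65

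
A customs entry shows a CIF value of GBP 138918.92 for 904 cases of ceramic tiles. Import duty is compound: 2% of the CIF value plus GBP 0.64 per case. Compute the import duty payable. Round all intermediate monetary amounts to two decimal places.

Import duty: GBP 3356.94

Ad valorem component: 138918.92 × 2% = 2778.38
Specific component: 904 × 0.64 = 578.56
Import duty = 2778.38 + 578.56 = 3356.94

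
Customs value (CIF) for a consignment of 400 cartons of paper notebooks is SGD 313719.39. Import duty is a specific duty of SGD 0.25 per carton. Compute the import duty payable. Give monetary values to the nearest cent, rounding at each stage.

Import duty: SGD 100.00

Import duty = 400 × 0.25 = 100.00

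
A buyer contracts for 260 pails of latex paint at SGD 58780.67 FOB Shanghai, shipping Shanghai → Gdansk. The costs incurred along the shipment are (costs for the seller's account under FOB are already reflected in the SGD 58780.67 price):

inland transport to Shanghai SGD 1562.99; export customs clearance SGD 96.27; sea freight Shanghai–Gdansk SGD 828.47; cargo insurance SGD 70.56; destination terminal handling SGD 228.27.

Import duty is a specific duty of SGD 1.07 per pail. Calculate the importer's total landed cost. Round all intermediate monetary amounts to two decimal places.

FOB: the seller bears costs until goods are on board at the origin port; the buyer bears freight, insurance and all costs thereafter.
Already in the invoice (seller's account under FOB): inland to port, export clearance — exclude.
CIF value = FOB price + freight + insurance = 58780.67 + 828.47 + 70.56 = 59679.70
Import duty = 260 × 1.07 = 278.20
Buyer bears: freight 828.47 + insurance 70.56 + destination terminal 228.27 + duty 278.20 = 1405.50
Landed cost = invoice 58780.67 + 1405.50 = 60186.17

Total landed cost: SGD 60186.17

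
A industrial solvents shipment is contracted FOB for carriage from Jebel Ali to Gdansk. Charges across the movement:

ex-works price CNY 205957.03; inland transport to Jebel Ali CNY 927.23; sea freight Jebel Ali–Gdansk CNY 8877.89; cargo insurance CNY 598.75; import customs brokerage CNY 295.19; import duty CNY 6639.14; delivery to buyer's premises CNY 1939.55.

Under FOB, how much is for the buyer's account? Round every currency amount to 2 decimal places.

FOB: the seller bears costs until goods are on board at the origin port; the buyer bears freight, insurance and all costs thereafter.
Seller's account: goods 205957.03 + inland to port 927.23 = 206884.26
Buyer's account: freight 8877.89 + insurance 598.75 + brokerage 295.19 + duty 6639.14 + delivery 1939.55 = 18350.52

Buyer's account: CNY 18350.52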